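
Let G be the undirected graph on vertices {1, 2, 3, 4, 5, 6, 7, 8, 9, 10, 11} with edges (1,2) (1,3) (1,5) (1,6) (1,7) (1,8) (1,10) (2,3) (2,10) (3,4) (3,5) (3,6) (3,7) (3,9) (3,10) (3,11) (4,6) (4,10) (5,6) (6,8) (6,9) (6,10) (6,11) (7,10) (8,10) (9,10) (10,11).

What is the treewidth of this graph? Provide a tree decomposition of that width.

Each bag holds 4 vertices, so the decomposition has width 3, which upper-bounds the treewidth. On the other hand G contains the 4-clique {1, 6, 8, 10}. A clique must lie in a single bag of any decomposition, so no decomposition can have width below 3. Therefore the treewidth is 3.

Treewidth 3.
Bags: B1 = {1, 3, 6, 10}  B2 = {3, 6, 9, 10}  B3 = {1, 3, 7, 10}  B4 = {1, 3, 5, 6}  B5 = {3, 4, 6, 10}  B6 = {1, 6, 8, 10}  B7 = {1, 2, 3, 10}  B8 = {3, 6, 10, 11}
Tree: B1–B2, B1–B3, B1–B4, B2–B5, B1–B6, B1–B7, B1–B8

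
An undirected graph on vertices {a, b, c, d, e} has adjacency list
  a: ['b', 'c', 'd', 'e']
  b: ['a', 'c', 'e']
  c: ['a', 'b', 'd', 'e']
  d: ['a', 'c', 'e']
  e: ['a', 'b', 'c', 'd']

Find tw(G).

A width-3 tree decomposition is:
Bags: B1 = {a, b, c, e}  B2 = {a, c, d, e}
Tree: B1–B2
Every bag has size at most 4, so the width is 4 − 1 = 3 and tw(G) ≤ 3. For the lower bound, the 4 vertices {a, c, d, e} are pairwise adjacent, and any tree decomposition puts a clique entirely inside one bag — forcing width ≥ 3. Combining the bounds, tw(G) = 3.

3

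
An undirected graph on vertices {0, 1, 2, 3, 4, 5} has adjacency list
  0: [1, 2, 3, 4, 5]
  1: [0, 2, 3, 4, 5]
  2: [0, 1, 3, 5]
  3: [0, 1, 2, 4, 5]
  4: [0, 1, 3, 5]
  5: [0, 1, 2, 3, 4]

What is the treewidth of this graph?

A width-4 tree decomposition is:
Bags: B1 = {0, 1, 3, 4, 5}  B2 = {0, 1, 2, 3, 5}
Tree: B1–B2
Every bag has size at most 5, so the width is 5 − 1 = 4 and tw(G) ≤ 4. For the lower bound, the 5 vertices {0, 1, 2, 3, 5} are pairwise adjacent, and any tree decomposition puts a clique entirely inside one bag — forcing width ≥ 4. Therefore the treewidth is 4.

4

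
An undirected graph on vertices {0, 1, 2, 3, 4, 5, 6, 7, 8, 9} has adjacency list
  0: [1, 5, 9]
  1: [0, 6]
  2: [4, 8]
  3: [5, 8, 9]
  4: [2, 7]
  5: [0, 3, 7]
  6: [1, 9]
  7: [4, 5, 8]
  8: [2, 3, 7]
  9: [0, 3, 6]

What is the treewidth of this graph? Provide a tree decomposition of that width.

Every bag has size at most 3, so the width is 3 − 1 = 2 and tw(G) ≤ 2. Since 4–2–8–7–4 is a cycle in G, G is not acyclic. Forests are exactly the graphs of treewidth ≤ 1, so tw(G) ≥ 2. Therefore the treewidth is 2.

Treewidth 2.
One optimal decomposition is:
Bags: B1 = {2, 4, 7}  B2 = {2, 7, 8}  B3 = {5, 7, 8}  B4 = {3, 5, 8}  B5 = {0, 3, 5}  B6 = {0, 3, 9}  B7 = {0, 1, 9}  B8 = {1, 6, 9}
Tree: B1–B2, B2–B3, B3–B4, B4–B5, B5–B6, B6–B7, B7–B8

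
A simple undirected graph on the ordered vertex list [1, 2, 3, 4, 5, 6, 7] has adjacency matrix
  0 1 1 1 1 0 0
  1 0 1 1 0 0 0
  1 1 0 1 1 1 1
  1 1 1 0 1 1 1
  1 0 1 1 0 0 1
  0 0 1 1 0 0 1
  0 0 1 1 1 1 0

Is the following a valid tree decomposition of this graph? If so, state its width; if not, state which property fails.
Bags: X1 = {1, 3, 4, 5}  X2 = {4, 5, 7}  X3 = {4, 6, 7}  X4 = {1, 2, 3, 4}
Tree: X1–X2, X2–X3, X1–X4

A tree decomposition must satisfy three properties: every vertex lies in some bag; for every edge, both endpoints lie together in some bag; and for every vertex, the bags containing it form a connected subtree. Here edge (3,7) lies in no bag, so the decomposition is invalid.

No — edge (3,7) lies in no bag.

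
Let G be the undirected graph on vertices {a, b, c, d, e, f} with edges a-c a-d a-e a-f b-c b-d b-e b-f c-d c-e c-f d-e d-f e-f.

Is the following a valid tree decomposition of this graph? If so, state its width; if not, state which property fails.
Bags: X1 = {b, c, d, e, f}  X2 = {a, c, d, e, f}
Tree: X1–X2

Every vertex of G appears in some bag (union = {a, b, c, d, e, f}); every edge is covered by a bag; and for each vertex v the set of bags containing v is connected in the bag tree. The decomposition is therefore valid. The largest bag has 5 vertices, so the width is 4.

Yes; width 4.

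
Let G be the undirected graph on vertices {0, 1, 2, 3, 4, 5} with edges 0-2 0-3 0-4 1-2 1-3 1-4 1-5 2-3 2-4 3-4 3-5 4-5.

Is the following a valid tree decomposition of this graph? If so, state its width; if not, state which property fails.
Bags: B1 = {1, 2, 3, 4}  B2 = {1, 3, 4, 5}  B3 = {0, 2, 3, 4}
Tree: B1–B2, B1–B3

Yes; width 3.

Vertex coverage: the bags together contain {0, 1, 2, 3, 4, 5}, the full vertex set. Edge coverage: each edge of G has both endpoints in at least one bag. Running intersection: for every vertex, the bags containing it form a connected subtree. All three properties hold, so this is a valid tree decomposition of width max|bag| − 1 = 3, and hence tw(G) ≤ 3.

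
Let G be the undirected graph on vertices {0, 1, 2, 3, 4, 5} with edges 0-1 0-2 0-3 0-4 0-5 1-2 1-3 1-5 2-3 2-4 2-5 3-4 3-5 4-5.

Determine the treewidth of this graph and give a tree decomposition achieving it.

Each bag holds 5 vertices, so the decomposition has width 4, which upper-bounds the treewidth. For the lower bound, the 5 vertices {0, 1, 2, 3, 5} are pairwise adjacent, and any tree decomposition puts a clique entirely inside one bag — forcing width ≥ 4. Therefore the treewidth is 4.

Treewidth 4.
One such decomposition:
Bags: B1 = {0, 1, 2, 3, 5}  B2 = {0, 2, 3, 4, 5}
Tree: B1–B2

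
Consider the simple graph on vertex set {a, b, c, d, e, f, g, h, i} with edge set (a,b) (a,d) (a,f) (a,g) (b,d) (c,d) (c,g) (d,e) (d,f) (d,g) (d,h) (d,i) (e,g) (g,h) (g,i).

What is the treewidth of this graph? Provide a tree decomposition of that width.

Treewidth 2.
One optimal decomposition is:
Bags: B1 = {a, d, g}  B2 = {d, e, g}  B3 = {c, d, g}  B4 = {a, b, d}  B5 = {d, g, i}  B6 = {a, d, f}  B7 = {d, g, h}
Tree: B1–B2, B2–B3, B1–B4, B1–B5, B1–B6, B2–B7

Each bag holds 3 vertices, so the decomposition has width 2, which upper-bounds the treewidth. On the other hand G contains the 3-clique {d, g, h}. A clique must lie in a single bag of any decomposition, so no decomposition can have width below 2. Hence tw(G) = 2 exactly.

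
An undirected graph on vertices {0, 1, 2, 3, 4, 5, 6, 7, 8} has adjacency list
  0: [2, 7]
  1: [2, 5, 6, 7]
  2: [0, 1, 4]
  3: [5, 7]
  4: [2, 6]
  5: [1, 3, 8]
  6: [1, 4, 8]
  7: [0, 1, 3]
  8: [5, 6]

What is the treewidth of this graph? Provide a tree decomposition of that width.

Every bag has size at most 4, so the width is 4 − 1 = 3 and tw(G) ≤ 3. For the lower bound: the 4 vertex sets {0,3,7}, {5}, {1}, {2,4,6,8} are disjoint, each induces a connected subgraph, and every pair is joined by at least one edge of G. Contracting each set to a single vertex therefore yields K_{4} as a minor, and since treewidth is minor-monotone, tw(G) ≥ tw(K_{4}) = 3. Hence tw(G) = 3 exactly.

Treewidth 3.
Bags: B1 = {0, 3, 5, 7}  B2 = {0, 1, 5, 7}  B3 = {0, 1, 2, 5}  B4 = {1, 2, 5, 8}  B5 = {1, 2, 6, 8}  B6 = {2, 4, 6, 8}
Tree: B1–B2, B2–B3, B3–B4, B4–B5, B5–B6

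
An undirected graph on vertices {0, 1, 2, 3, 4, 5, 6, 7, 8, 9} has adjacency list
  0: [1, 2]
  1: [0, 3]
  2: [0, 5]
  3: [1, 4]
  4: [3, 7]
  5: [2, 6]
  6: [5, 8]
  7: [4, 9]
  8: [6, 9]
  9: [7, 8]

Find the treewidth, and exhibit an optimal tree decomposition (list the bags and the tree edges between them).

Treewidth 2.
Bags: B1 = {3, 4, 7}  B2 = {3, 7, 9}  B3 = {3, 8, 9}  B4 = {3, 6, 8}  B5 = {3, 5, 6}  B6 = {2, 3, 5}  B7 = {0, 2, 3}  B8 = {0, 1, 3}
Tree: B1–B2, B2–B3, B3–B4, B4–B5, B5–B6, B6–B7, B7–B8

Every bag has size at most 3, so the width is 3 − 1 = 2 and tw(G) ≤ 2. The edges 3–4–7–9–8–6–5–2–0–1–3 form a cycle, so G is not a tree and its treewidth is at least 2. Hence tw(G) = 2 exactly.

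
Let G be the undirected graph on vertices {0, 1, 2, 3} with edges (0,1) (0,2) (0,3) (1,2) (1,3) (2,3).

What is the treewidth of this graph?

A width-3 tree decomposition is:
Bags: B1 = {0, 1, 2, 3}
Tree: (single bag)
A single bag containing all 4 vertices is trivially a valid decomposition of width 3. For the lower bound, the 4 vertices {0, 1, 2, 3} are pairwise adjacent, and any tree decomposition puts a clique entirely inside one bag — forcing width ≥ 3. The upper and lower bounds meet at 3, so that is the treewidth.

3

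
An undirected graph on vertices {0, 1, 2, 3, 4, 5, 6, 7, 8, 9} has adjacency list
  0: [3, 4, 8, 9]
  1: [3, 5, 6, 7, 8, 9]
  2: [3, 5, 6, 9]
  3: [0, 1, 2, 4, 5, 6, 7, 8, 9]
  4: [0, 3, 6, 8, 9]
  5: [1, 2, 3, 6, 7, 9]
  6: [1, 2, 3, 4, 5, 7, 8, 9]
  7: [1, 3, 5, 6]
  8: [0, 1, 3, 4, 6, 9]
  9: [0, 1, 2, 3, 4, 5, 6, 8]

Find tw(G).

A width-4 tree decomposition is:
Bags: B1 = {1, 3, 5, 6, 9}  B2 = {1, 3, 6, 8, 9}  B3 = {3, 4, 6, 8, 9}  B4 = {0, 3, 4, 8, 9}  B5 = {2, 3, 5, 6, 9}  B6 = {1, 3, 5, 6, 7}
Tree: B1–B2, B2–B3, B3–B4, B1–B5, B1–B6
Every bag has size at most 5, so the width is 5 − 1 = 4 and tw(G) ≤ 4. For the lower bound, the 5 vertices {0, 3, 4, 8, 9} are pairwise adjacent, and any tree decomposition puts a clique entirely inside one bag — forcing width ≥ 4. The upper and lower bounds meet at 4, so that is the treewidth.

4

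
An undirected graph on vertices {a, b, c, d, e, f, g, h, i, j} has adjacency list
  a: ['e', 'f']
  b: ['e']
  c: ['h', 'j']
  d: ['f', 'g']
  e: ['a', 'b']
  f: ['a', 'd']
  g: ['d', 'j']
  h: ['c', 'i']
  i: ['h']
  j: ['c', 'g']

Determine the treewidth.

1

A width-1 tree decomposition is:
Bags: B1 = {b, e}  B2 = {a, e}  B3 = {a, f}  B4 = {d, f}  B5 = {d, g}  B6 = {g, j}  B7 = {c, j}  B8 = {c, h}  B9 = {h, i}
Tree: B1–B2, B2–B3, B3–B4, B4–B5, B5–B6, B6–B7, B7–B8, B8–B9
Each bag holds 2 vertices, so the decomposition has width 1, which upper-bounds the treewidth. Any graph with an edge has treewidth ≥ 1, and G has the edge b–e. Therefore the treewidth is 1.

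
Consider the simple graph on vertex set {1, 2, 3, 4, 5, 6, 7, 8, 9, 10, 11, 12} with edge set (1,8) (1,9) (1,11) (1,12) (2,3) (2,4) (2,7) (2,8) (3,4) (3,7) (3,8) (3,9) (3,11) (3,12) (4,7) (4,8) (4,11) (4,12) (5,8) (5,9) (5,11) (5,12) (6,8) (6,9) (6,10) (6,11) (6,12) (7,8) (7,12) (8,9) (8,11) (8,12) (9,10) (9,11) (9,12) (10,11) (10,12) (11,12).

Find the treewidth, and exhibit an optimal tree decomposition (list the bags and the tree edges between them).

Each bag holds 5 vertices, so the decomposition has width 4, which upper-bounds the treewidth. On the other hand G contains the 5-clique {2, 3, 4, 7, 8}. A clique must lie in a single bag of any decomposition, so no decomposition can have width below 4. Hence tw(G) = 4 exactly.

Treewidth 4.
One optimal decomposition is:
Bags: B1 = {3, 8, 9, 11, 12}  B2 = {3, 4, 8, 11, 12}  B3 = {6, 8, 9, 11, 12}  B4 = {3, 4, 7, 8, 12}  B5 = {2, 3, 4, 7, 8}  B6 = {1, 8, 9, 11, 12}  B7 = {6, 9, 10, 11, 12}  B8 = {5, 8, 9, 11, 12}
Tree: B1–B2, B1–B3, B2–B4, B4–B5, B1–B6, B3–B7, B1–B8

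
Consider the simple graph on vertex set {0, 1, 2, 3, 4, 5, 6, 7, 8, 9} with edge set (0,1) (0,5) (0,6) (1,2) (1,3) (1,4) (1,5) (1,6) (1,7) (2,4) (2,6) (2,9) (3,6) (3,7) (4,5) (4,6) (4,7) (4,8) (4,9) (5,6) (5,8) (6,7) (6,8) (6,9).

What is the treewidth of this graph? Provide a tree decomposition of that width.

Treewidth 3.
Bags: B1 = {2, 4, 6, 9}  B2 = {1, 2, 4, 6}  B3 = {1, 4, 5, 6}  B4 = {0, 1, 5, 6}  B5 = {4, 5, 6, 8}  B6 = {1, 4, 6, 7}  B7 = {1, 3, 6, 7}
Tree: B1–B2, B2–B3, B3–B4, B3–B5, B3–B6, B6–B7

Every bag has size at most 4, so the width is 4 − 1 = 3 and tw(G) ≤ 3. On the other hand G contains the 4-clique {4, 5, 6, 8}. A clique must lie in a single bag of any decomposition, so no decomposition can have width below 3. The upper and lower bounds meet at 3, so that is the treewidth.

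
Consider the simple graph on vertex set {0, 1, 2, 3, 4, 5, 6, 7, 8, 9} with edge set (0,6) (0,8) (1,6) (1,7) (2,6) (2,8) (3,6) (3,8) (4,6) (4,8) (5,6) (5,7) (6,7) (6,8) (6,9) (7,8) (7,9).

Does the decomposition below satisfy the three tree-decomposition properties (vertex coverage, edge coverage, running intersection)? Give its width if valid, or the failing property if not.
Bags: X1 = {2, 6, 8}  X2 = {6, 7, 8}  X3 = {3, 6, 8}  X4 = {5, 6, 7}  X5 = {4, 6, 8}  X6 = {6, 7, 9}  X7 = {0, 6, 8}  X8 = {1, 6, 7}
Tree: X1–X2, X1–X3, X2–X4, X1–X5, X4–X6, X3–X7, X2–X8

Yes; width 2.

Every vertex of G appears in some bag (union = {0, 1, 2, 3, 4, 5, 6, 7, 8, 9}); every edge is covered by a bag; and for each vertex v the set of bags containing v is connected in the bag tree. The decomposition is therefore valid. The largest bag has 3 vertices, so the width is 2.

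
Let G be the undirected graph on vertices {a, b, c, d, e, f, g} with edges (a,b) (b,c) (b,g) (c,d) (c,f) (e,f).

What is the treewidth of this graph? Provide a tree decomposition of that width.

Each bag holds 2 vertices, so the decomposition has width 1, which upper-bounds the treewidth. G has an edge, so its treewidth is at least 1. Combining the bounds, tw(G) = 1.

Treewidth 1.
One optimal decomposition is:
Bags: B1 = {b, c}  B2 = {c, f}  B3 = {e, f}  B4 = {b, g}  B5 = {c, d}  B6 = {a, b}
Tree: B1–B2, B2–B3, B1–B4, B1–B5, B4–B6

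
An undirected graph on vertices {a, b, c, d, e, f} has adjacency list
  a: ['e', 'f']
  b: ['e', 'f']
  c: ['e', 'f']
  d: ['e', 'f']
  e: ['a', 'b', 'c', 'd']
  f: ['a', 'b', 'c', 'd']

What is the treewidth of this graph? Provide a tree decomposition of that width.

Every bag has size at most 3, so the width is 3 − 1 = 2 and tw(G) ≤ 2. For the lower bound, G contains the cycle f–d–e–b–f, so G is not a forest; only forests have treewidth ≤ 1, hence tw(G) ≥ 2. Combining the bounds, tw(G) = 2.

Treewidth 2.
One optimal decomposition is:
Bags: B1 = {d, e, f}  B2 = {b, e, f}  B3 = {c, e, f}  B4 = {a, e, f}
Tree: B1–B2, B2–B3, B3–B4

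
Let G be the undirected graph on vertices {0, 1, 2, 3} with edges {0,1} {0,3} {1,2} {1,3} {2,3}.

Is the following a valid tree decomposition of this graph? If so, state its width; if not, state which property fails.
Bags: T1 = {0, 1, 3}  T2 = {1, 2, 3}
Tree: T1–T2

Vertex coverage: the bags together contain {0, 1, 2, 3}, the full vertex set. Edge coverage: each edge of G has both endpoints in at least one bag. Running intersection: for every vertex, the bags containing it form a connected subtree. All three properties hold, so this is a valid tree decomposition of width max|bag| − 1 = 2, and hence tw(G) ≤ 2.

Yes; width 2.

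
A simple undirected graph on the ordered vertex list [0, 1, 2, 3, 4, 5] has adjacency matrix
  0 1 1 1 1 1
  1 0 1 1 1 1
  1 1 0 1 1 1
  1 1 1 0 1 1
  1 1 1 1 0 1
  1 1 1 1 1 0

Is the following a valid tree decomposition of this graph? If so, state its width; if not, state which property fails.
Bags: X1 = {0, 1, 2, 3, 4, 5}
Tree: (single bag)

Checking the three conditions: (i) the bags cover all of {0, 1, 2, 3, 4, 5}; (ii) for each edge, some bag contains both endpoints; (iii) the bags containing any fixed vertex form a subtree. All hold, so the decomposition is valid with width 6 − 1 = 5.

Yes; width 5.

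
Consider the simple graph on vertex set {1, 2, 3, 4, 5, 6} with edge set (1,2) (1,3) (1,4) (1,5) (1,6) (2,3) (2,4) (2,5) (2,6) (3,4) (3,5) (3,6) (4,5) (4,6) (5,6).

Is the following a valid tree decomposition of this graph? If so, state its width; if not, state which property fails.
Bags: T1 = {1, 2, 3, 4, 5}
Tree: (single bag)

A tree decomposition must satisfy three properties: every vertex lies in some bag; for every edge, both endpoints lie together in some bag; and for every vertex, the bags containing it form a connected subtree. Here vertex 6 appears in no bag, so the decomposition is invalid.

No — vertex 6 appears in no bag.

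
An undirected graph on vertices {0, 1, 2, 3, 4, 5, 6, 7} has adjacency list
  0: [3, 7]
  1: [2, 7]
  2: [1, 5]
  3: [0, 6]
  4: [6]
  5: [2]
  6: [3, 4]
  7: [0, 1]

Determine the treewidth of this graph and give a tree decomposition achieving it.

Treewidth 1.
Bags: B1 = {4, 6}  B2 = {3, 6}  B3 = {0, 3}  B4 = {0, 7}  B5 = {1, 7}  B6 = {1, 2}  B7 = {2, 5}
Tree: B1–B2, B2–B3, B3–B4, B4–B5, B5–B6, B6–B7

Each bag holds 2 vertices, so the decomposition has width 1, which upper-bounds the treewidth. Any graph with an edge has treewidth ≥ 1, and G has the edge 4–6. The upper and lower bounds meet at 1, so that is the treewidth.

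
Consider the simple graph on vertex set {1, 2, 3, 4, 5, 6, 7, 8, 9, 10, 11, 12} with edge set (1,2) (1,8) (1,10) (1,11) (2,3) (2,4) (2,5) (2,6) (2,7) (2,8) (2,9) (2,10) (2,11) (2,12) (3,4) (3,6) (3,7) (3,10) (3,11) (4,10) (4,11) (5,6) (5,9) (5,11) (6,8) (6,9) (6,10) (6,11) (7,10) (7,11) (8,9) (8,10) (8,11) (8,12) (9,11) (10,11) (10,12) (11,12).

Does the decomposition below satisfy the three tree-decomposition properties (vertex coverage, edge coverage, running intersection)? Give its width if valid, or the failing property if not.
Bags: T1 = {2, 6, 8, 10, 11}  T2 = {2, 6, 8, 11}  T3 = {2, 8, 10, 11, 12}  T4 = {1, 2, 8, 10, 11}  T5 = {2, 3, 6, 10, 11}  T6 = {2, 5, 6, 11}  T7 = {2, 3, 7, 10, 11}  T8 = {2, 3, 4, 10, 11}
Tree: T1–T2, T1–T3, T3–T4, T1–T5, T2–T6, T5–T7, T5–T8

A tree decomposition must satisfy three properties: every vertex lies in some bag; for every edge, both endpoints lie together in some bag; and for every vertex, the bags containing it form a connected subtree. Here vertex 9 appears in no bag, so the decomposition is invalid.

No — vertex 9 appears in no bag.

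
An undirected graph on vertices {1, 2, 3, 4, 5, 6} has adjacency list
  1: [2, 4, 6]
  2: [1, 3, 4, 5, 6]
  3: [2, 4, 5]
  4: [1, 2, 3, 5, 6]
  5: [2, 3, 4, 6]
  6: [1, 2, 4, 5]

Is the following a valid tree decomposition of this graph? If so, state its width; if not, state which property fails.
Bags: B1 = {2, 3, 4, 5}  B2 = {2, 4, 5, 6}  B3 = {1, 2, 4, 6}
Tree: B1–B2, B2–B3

Yes; width 3.

Checking the three conditions: (i) the bags cover all of {1, 2, 3, 4, 5, 6}; (ii) for each edge, some bag contains both endpoints; (iii) the bags containing any fixed vertex form a subtree. All hold, so the decomposition is valid with width 4 − 1 = 3.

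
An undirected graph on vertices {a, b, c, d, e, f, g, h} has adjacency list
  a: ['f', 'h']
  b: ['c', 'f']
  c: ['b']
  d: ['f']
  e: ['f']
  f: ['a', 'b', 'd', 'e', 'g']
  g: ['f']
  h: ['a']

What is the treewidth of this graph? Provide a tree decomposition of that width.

Each bag holds 2 vertices, so the decomposition has width 1, which upper-bounds the treewidth. Since G has at least one edge (e.g. f–b), it is not an edgeless graph, so tw(G) ≥ 1. Therefore the treewidth is 1.

Treewidth 1.
Bags: B1 = {b, f}  B2 = {d, f}  B3 = {b, c}  B4 = {f, g}  B5 = {a, f}  B6 = {e, f}  B7 = {a, h}
Tree: B1–B2, B1–B3, B2–B4, B1–B5, B5–B6, B5–B7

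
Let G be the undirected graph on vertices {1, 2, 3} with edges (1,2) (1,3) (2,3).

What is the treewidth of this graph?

2

A width-2 tree decomposition is:
Bags: B1 = {1, 2, 3}
Tree: (single bag)
A single bag containing all 3 vertices is trivially a valid decomposition of width 2. On the other hand G contains the 3-clique {1, 2, 3}. A clique must lie in a single bag of any decomposition, so no decomposition can have width below 2. Combining the bounds, tw(G) = 2.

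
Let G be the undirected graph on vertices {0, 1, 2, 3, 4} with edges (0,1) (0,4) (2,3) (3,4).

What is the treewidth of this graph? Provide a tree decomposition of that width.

Treewidth 1.
One optimal decomposition is:
Bags: B1 = {2, 3}  B2 = {3, 4}  B3 = {0, 4}  B4 = {0, 1}
Tree: B1–B2, B2–B3, B3–B4

The largest bag has 2 vertices, giving width 1; this decomposition certifies tw(G) ≤ 1. Any graph with an edge has treewidth ≥ 1, and G has the edge 2–3. Combining the bounds, tw(G) = 1.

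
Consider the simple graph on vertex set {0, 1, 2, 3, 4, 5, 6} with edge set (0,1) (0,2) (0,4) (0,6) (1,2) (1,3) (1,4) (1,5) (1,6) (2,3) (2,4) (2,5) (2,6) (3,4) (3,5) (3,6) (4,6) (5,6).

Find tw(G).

4

A width-4 tree decomposition is:
Bags: B1 = {1, 2, 3, 5, 6}  B2 = {1, 2, 3, 4, 6}  B3 = {0, 1, 2, 4, 6}
Tree: B1–B2, B2–B3
Every bag has size at most 5, so the width is 5 − 1 = 4 and tw(G) ≤ 4. For the lower bound, the 5 vertices {0, 1, 2, 4, 6} are pairwise adjacent, and any tree decomposition puts a clique entirely inside one bag — forcing width ≥ 4. Therefore the treewidth is 4.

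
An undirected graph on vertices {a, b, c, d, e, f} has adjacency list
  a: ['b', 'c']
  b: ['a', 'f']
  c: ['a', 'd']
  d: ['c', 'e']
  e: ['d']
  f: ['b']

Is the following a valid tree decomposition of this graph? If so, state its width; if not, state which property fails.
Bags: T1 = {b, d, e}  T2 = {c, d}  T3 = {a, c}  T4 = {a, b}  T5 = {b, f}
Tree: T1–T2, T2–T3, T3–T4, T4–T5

A tree decomposition must satisfy three properties: every vertex lies in some bag; for every edge, both endpoints lie together in some bag; and for every vertex, the bags containing it form a connected subtree. Here bags containing vertex b are not connected in the tree, so the decomposition is invalid.

No — bags containing vertex b are not connected in the tree.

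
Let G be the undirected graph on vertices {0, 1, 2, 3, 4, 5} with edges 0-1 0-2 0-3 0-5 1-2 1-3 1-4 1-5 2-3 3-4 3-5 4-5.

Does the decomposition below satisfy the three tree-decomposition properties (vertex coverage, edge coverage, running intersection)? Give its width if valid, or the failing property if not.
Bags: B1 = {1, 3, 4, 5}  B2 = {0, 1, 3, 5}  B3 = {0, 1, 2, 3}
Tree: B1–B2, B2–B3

Vertex coverage: the bags together contain {0, 1, 2, 3, 4, 5}, the full vertex set. Edge coverage: each edge of G has both endpoints in at least one bag. Running intersection: for every vertex, the bags containing it form a connected subtree. All three properties hold, so this is a valid tree decomposition of width max|bag| − 1 = 3, and hence tw(G) ≤ 3.

Yes; width 3.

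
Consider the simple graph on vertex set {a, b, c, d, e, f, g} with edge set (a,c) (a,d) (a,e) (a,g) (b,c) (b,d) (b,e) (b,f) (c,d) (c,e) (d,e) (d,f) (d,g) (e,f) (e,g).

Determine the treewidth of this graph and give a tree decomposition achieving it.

Every bag has size at most 4, so the width is 4 − 1 = 3 and tw(G) ≤ 3. Conversely, {a, d, e, g} is a clique of size 4, and the vertices of any clique must share a bag in every tree decomposition; so some bag has ≥ 4 vertices and tw(G) ≥ 3. Therefore the treewidth is 3.

Treewidth 3.
Bags: B1 = {a, c, d, e}  B2 = {b, c, d, e}  B3 = {b, d, e, f}  B4 = {a, d, e, g}
Tree: B1–B2, B2–B3, B1–B4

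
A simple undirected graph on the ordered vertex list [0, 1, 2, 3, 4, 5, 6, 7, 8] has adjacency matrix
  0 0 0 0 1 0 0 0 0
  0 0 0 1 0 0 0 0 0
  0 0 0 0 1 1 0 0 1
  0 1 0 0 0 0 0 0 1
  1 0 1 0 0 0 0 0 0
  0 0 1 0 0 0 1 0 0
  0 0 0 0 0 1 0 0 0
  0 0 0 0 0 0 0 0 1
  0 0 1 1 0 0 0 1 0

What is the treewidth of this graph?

A width-1 tree decomposition is:
Bags: B1 = {7, 8}  B2 = {2, 8}  B3 = {3, 8}  B4 = {1, 3}  B5 = {2, 4}  B6 = {0, 4}  B7 = {2, 5}  B8 = {5, 6}
Tree: B1–B2, B2–B3, B3–B4, B2–B5, B5–B6, B2–B7, B7–B8
Each bag holds 2 vertices, so the decomposition has width 1, which upper-bounds the treewidth. G has an edge, so its treewidth is at least 1. Hence tw(G) = 1 exactly.

1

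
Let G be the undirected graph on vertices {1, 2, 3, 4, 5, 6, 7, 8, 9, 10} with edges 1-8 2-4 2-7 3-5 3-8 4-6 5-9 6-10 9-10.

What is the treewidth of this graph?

A width-1 tree decomposition is:
Bags: B1 = {2, 7}  B2 = {2, 4}  B3 = {4, 6}  B4 = {6, 10}  B5 = {9, 10}  B6 = {5, 9}  B7 = {3, 5}  B8 = {3, 8}  B9 = {1, 8}
Tree: B1–B2, B2–B3, B3–B4, B4–B5, B5–B6, B6–B7, B7–B8, B8–B9
The largest bag has 2 vertices, giving width 1; this decomposition certifies tw(G) ≤ 1. Since G has at least one edge (e.g. 7–2), it is not an edgeless graph, so tw(G) ≥ 1. Therefore the treewidth is 1.

1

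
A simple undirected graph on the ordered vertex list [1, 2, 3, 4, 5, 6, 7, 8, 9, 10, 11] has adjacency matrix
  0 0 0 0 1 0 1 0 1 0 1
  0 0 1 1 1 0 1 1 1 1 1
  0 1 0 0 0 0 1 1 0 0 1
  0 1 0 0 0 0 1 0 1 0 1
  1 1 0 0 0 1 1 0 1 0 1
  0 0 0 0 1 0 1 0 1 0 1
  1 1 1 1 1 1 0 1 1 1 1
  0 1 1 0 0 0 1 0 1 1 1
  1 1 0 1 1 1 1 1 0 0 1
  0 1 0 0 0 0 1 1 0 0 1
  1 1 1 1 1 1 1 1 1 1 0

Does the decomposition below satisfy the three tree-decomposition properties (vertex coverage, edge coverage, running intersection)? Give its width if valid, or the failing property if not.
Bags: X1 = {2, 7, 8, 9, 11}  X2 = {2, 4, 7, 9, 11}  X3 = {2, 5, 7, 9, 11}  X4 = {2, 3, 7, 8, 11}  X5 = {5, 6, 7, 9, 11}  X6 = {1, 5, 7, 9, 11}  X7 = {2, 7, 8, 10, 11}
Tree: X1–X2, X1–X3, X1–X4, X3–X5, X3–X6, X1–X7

Yes; width 4.

Vertex coverage: the bags together contain {1, 2, 3, 4, 5, 6, 7, 8, 9, 10, 11}, the full vertex set. Edge coverage: each edge of G has both endpoints in at least one bag. Running intersection: for every vertex, the bags containing it form a connected subtree. All three properties hold, so this is a valid tree decomposition of width max|bag| − 1 = 4, and hence tw(G) ≤ 4.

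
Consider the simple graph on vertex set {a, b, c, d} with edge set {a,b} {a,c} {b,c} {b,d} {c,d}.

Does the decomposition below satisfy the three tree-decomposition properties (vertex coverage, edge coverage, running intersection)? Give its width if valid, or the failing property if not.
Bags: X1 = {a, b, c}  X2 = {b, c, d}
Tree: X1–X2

Checking the three conditions: (i) the bags cover all of {a, b, c, d}; (ii) for each edge, some bag contains both endpoints; (iii) the bags containing any fixed vertex form a subtree. All hold, so the decomposition is valid with width 3 − 1 = 2.

Yes; width 2.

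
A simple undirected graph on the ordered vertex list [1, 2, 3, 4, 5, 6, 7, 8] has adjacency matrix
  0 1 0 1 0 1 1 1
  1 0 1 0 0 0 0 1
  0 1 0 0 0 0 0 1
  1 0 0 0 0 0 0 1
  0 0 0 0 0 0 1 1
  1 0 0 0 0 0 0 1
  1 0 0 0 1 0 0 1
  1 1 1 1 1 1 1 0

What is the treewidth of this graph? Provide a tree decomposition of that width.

Treewidth 2.
One optimal decomposition is:
Bags: B1 = {1, 2, 8}  B2 = {2, 3, 8}  B3 = {1, 7, 8}  B4 = {1, 4, 8}  B5 = {5, 7, 8}  B6 = {1, 6, 8}
Tree: B1–B2, B1–B3, B3–B4, B3–B5, B4–B6

The largest bag has 3 vertices, giving width 2; this decomposition certifies tw(G) ≤ 2. On the other hand G contains the 3-clique {1, 2, 8}. A clique must lie in a single bag of any decomposition, so no decomposition can have width below 2. The upper and lower bounds meet at 2, so that is the treewidth.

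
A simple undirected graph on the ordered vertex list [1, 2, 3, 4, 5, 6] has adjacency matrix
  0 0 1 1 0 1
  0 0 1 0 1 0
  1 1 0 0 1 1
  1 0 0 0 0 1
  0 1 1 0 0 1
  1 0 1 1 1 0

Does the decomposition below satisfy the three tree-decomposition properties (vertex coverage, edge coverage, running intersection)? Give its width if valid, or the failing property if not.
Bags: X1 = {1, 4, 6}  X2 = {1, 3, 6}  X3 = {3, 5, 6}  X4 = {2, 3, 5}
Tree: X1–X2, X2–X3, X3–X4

Checking the three conditions: (i) the bags cover all of {1, 2, 3, 4, 5, 6}; (ii) for each edge, some bag contains both endpoints; (iii) the bags containing any fixed vertex form a subtree. All hold, so the decomposition is valid with width 3 − 1 = 2.

Yes; width 2.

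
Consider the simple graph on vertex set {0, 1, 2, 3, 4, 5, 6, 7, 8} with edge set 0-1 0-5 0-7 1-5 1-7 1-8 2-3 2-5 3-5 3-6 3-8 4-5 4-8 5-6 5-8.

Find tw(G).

A width-2 tree decomposition is:
Bags: B1 = {3, 5, 8}  B2 = {1, 5, 8}  B3 = {0, 1, 5}  B4 = {4, 5, 8}  B5 = {0, 1, 7}  B6 = {2, 3, 5}  B7 = {3, 5, 6}
Tree: B1–B2, B2–B3, B1–B4, B3–B5, B1–B6, B1–B7
Each bag holds 3 vertices, so the decomposition has width 2, which upper-bounds the treewidth. For the lower bound, the 3 vertices {0, 1, 5} are pairwise adjacent, and any tree decomposition puts a clique entirely inside one bag — forcing width ≥ 2. Hence tw(G) = 2 exactly.

2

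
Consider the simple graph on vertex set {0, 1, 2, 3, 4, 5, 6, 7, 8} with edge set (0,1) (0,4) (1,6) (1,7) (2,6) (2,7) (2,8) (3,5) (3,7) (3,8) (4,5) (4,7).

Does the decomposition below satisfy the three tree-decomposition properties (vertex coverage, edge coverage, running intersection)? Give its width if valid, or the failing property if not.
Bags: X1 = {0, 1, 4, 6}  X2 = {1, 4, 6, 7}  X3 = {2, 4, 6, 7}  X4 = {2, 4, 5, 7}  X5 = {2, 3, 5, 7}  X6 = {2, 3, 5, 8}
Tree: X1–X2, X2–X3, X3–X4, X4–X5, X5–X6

Checking the three conditions: (i) the bags cover all of {0, 1, 2, 3, 4, 5, 6, 7, 8}; (ii) for each edge, some bag contains both endpoints; (iii) the bags containing any fixed vertex form a subtree. All hold, so the decomposition is valid with width 4 − 1 = 3.

Yes; width 3.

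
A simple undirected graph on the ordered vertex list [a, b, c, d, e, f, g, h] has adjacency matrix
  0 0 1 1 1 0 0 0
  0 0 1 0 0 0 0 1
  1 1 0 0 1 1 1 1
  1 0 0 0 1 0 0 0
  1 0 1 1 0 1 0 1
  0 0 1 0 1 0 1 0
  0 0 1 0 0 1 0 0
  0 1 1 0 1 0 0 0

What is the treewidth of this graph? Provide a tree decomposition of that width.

Treewidth 2.
One such decomposition:
Bags: B1 = {c, e, h}  B2 = {a, c, e}  B3 = {c, e, f}  B4 = {b, c, h}  B5 = {a, d, e}  B6 = {c, f, g}
Tree: B1–B2, B1–B3, B1–B4, B2–B5, B3–B6

Each bag holds 3 vertices, so the decomposition has width 2, which upper-bounds the treewidth. For the lower bound, the 3 vertices {a, d, e} are pairwise adjacent, and any tree decomposition puts a clique entirely inside one bag — forcing width ≥ 2. The upper and lower bounds meet at 2, so that is the treewidth.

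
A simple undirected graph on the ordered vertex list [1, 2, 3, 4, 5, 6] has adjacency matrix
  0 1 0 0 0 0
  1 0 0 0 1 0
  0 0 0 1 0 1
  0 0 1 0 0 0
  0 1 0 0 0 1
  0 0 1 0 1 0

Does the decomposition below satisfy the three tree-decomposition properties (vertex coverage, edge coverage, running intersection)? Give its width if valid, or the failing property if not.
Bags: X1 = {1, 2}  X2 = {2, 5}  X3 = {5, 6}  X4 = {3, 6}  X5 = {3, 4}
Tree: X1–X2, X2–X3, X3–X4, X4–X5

Yes; width 1.

Every vertex of G appears in some bag (union = {1, 2, 3, 4, 5, 6}); every edge is covered by a bag; and for each vertex v the set of bags containing v is connected in the bag tree. The decomposition is therefore valid. The largest bag has 2 vertices, so the width is 1.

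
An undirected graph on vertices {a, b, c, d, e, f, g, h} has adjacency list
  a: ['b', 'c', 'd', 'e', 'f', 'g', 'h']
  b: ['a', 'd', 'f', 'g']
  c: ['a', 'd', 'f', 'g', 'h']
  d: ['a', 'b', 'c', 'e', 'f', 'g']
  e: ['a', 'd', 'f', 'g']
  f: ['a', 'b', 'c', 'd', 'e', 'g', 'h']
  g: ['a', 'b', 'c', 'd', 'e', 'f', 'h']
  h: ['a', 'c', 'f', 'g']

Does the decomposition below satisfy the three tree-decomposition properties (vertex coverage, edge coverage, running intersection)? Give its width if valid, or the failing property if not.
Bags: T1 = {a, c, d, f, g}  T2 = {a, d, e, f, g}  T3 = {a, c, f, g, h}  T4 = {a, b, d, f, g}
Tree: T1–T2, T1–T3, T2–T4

Checking the three conditions: (i) the bags cover all of {a, b, c, d, e, f, g, h}; (ii) for each edge, some bag contains both endpoints; (iii) the bags containing any fixed vertex form a subtree. All hold, so the decomposition is valid with width 5 − 1 = 4.

Yes; width 4.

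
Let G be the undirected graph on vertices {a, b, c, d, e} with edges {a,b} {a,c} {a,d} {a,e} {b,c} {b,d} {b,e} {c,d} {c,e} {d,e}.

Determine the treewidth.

A width-4 tree decomposition is:
Bags: B1 = {a, b, c, d, e}
Tree: (single bag)
A single bag containing all 5 vertices is trivially a valid decomposition of width 4. On the other hand G contains the 5-clique {a, b, c, d, e}. A clique must lie in a single bag of any decomposition, so no decomposition can have width below 4. Combining the bounds, tw(G) = 4.

4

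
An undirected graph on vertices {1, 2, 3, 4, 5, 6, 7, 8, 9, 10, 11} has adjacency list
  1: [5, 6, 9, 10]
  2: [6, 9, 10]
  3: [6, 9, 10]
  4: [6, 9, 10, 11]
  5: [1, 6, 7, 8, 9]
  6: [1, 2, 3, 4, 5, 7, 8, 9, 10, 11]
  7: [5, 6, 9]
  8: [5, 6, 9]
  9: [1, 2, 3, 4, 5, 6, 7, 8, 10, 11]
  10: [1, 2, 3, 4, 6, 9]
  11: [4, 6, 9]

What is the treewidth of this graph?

3

A width-3 tree decomposition is:
Bags: B1 = {1, 5, 6, 9}  B2 = {1, 6, 9, 10}  B3 = {3, 6, 9, 10}  B4 = {2, 6, 9, 10}  B5 = {4, 6, 9, 10}  B6 = {5, 6, 7, 9}  B7 = {4, 6, 9, 11}  B8 = {5, 6, 8, 9}
Tree: B1–B2, B2–B3, B2–B4, B3–B5, B1–B6, B5–B7, B6–B8
Every bag has size at most 4, so the width is 4 − 1 = 3 and tw(G) ≤ 3. Conversely, {5, 6, 8, 9} is a clique of size 4, and the vertices of any clique must share a bag in every tree decomposition; so some bag has ≥ 4 vertices and tw(G) ≥ 3. Therefore the treewidth is 3.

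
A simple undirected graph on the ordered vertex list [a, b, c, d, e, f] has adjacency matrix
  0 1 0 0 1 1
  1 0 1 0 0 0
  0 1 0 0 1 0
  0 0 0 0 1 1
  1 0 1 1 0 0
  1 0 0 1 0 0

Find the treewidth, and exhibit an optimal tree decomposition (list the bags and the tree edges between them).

Treewidth 2.
One such decomposition:
Bags: B1 = {d, e, f}  B2 = {a, e, f}  B3 = {a, c, e}  B4 = {a, b, c}
Tree: B1–B2, B2–B3, B3–B4

Each bag holds 3 vertices, so the decomposition has width 2, which upper-bounds the treewidth. For the lower bound, G contains the cycle d–f–a–e–d, so G is not a forest; only forests have treewidth ≤ 1, hence tw(G) ≥ 2. Hence tw(G) = 2 exactly.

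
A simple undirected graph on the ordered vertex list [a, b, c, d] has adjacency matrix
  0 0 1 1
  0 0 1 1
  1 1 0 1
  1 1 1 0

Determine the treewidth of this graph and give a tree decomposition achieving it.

The largest bag has 3 vertices, giving width 2; this decomposition certifies tw(G) ≤ 2. For the lower bound, the 3 vertices {a, c, d} are pairwise adjacent, and any tree decomposition puts a clique entirely inside one bag — forcing width ≥ 2. Hence tw(G) = 2 exactly.

Treewidth 2.
One such decomposition:
Bags: B1 = {b, c, d}  B2 = {a, c, d}
Tree: B1–B2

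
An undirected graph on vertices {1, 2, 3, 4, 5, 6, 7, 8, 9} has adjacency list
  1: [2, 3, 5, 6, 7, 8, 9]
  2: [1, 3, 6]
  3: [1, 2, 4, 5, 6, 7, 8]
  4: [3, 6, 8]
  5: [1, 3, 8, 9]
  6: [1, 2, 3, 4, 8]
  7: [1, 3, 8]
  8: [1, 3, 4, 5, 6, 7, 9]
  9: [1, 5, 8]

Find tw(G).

A width-3 tree decomposition is:
Bags: B1 = {3, 4, 6, 8}  B2 = {1, 3, 6, 8}  B3 = {1, 3, 5, 8}  B4 = {1, 3, 7, 8}  B5 = {1, 2, 3, 6}  B6 = {1, 5, 8, 9}
Tree: B1–B2, B2–B3, B2–B4, B2–B5, B3–B6
Each bag holds 4 vertices, so the decomposition has width 3, which upper-bounds the treewidth. Conversely, {1, 5, 8, 9} is a clique of size 4, and the vertices of any clique must share a bag in every tree decomposition; so some bag has ≥ 4 vertices and tw(G) ≥ 3. Hence tw(G) = 3 exactly.

3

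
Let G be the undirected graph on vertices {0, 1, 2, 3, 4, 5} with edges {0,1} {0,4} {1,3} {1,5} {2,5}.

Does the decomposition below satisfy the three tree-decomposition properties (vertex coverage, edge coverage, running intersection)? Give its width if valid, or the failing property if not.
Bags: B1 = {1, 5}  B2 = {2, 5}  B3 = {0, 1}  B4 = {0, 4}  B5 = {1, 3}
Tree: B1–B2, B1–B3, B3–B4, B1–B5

Yes; width 1.

Vertex coverage: the bags together contain {0, 1, 2, 3, 4, 5}, the full vertex set. Edge coverage: each edge of G has both endpoints in at least one bag. Running intersection: for every vertex, the bags containing it form a connected subtree. All three properties hold, so this is a valid tree decomposition of width max|bag| − 1 = 1, and hence tw(G) ≤ 1.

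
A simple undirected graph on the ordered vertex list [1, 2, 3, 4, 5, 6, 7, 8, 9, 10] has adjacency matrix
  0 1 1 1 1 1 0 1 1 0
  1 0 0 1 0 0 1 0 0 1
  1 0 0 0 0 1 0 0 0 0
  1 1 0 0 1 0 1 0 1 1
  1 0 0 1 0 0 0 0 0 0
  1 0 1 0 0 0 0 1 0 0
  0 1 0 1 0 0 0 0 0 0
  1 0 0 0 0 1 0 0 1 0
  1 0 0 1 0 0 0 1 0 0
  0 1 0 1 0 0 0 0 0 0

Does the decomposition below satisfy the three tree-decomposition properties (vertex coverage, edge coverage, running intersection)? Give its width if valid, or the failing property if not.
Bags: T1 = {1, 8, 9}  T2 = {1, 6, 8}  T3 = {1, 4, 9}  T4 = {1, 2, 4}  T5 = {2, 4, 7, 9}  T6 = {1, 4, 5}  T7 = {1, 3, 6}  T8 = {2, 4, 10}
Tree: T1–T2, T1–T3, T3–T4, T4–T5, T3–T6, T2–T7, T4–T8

A tree decomposition must satisfy three properties: every vertex lies in some bag; for every edge, both endpoints lie together in some bag; and for every vertex, the bags containing it form a connected subtree. Here bags containing vertex 9 are not connected in the tree, so the decomposition is invalid.

No — bags containing vertex 9 are not connected in the tree.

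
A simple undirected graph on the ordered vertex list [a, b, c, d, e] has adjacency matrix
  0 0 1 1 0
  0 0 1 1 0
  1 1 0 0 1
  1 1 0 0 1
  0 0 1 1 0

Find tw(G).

A width-2 tree decomposition is:
Bags: B1 = {c, d, e}  B2 = {a, c, d}  B3 = {b, c, d}
Tree: B1–B2, B2–B3
The largest bag has 3 vertices, giving width 2; this decomposition certifies tw(G) ≤ 2. For the lower bound, G contains the cycle e–c–a–d–e, so G is not a forest; only forests have treewidth ≤ 1, hence tw(G) ≥ 2. Hence tw(G) = 2 exactly.

2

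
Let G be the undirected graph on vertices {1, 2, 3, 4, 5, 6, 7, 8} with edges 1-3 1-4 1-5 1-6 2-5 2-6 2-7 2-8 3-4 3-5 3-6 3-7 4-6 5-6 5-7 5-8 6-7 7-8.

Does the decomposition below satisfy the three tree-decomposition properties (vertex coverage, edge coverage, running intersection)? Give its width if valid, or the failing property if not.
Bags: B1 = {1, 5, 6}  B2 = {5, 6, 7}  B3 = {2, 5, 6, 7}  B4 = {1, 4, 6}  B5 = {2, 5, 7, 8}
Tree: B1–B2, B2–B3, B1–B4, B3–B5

No — vertex 3 appears in no bag.

A tree decomposition must satisfy three properties: every vertex lies in some bag; for every edge, both endpoints lie together in some bag; and for every vertex, the bags containing it form a connected subtree. Here vertex 3 appears in no bag, so the decomposition is invalid.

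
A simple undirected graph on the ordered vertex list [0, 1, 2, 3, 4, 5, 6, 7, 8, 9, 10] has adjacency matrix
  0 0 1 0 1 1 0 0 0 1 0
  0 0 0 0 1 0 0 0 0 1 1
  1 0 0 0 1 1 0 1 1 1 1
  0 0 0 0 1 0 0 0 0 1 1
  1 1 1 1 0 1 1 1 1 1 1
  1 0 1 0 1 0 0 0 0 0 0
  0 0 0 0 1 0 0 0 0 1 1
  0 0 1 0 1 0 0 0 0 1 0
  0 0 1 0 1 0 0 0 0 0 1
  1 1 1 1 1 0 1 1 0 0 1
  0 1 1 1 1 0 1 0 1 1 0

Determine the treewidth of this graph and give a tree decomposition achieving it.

Each bag holds 4 vertices, so the decomposition has width 3, which upper-bounds the treewidth. For the lower bound, the 4 vertices {2, 4, 8, 10} are pairwise adjacent, and any tree decomposition puts a clique entirely inside one bag — forcing width ≥ 3. Combining the bounds, tw(G) = 3.

Treewidth 3.
One optimal decomposition is:
Bags: B1 = {2, 4, 9, 10}  B2 = {4, 6, 9, 10}  B3 = {0, 2, 4, 9}  B4 = {3, 4, 9, 10}  B5 = {2, 4, 8, 10}  B6 = {0, 2, 4, 5}  B7 = {2, 4, 7, 9}  B8 = {1, 4, 9, 10}
Tree: B1–B2, B1–B3, B1–B4, B1–B5, B3–B6, B1–B7, B4–B8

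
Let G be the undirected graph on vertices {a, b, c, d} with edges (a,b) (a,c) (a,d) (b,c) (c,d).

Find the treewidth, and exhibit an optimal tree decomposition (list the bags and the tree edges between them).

Each bag holds 3 vertices, so the decomposition has width 2, which upper-bounds the treewidth. For the lower bound, the 3 vertices {a, c, d} are pairwise adjacent, and any tree decomposition puts a clique entirely inside one bag — forcing width ≥ 2. Therefore the treewidth is 2.

Treewidth 2.
One such decomposition:
Bags: B1 = {a, c, d}  B2 = {a, b, c}
Tree: B1–B2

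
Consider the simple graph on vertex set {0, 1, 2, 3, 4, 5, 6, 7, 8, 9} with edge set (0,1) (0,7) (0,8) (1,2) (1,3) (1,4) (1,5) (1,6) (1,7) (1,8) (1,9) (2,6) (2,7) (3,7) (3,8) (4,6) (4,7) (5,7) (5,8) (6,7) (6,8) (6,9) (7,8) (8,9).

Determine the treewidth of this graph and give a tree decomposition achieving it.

Treewidth 3.
One such decomposition:
Bags: B1 = {1, 5, 7, 8}  B2 = {1, 6, 7, 8}  B3 = {0, 1, 7, 8}  B4 = {1, 6, 8, 9}  B5 = {1, 2, 6, 7}  B6 = {1, 3, 7, 8}  B7 = {1, 4, 6, 7}
Tree: B1–B2, B1–B3, B2–B4, B2–B5, B3–B6, B5–B7

The largest bag has 4 vertices, giving width 3; this decomposition certifies tw(G) ≤ 3. Conversely, {1, 6, 8, 9} is a clique of size 4, and the vertices of any clique must share a bag in every tree decomposition; so some bag has ≥ 4 vertices and tw(G) ≥ 3. Hence tw(G) = 3 exactly.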